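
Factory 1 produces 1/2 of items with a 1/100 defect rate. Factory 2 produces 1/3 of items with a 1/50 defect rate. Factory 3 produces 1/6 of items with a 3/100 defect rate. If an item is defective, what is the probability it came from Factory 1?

Using Bayes' theorem:
P(F1) = 1/2, P(D|F1) = 1/100
P(F2) = 1/3, P(D|F2) = 1/50
P(F3) = 1/6, P(D|F3) = 3/100
P(D) = P(D|F1)P(F1) + P(D|F2)P(F2) + P(D|F3)P(F3)
     = \frac{1}{60}
P(F1|D) = P(D|F1)P(F1) / P(D)
= \frac{3}{10}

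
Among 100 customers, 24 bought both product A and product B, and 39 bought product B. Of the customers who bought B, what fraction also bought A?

P(A ∩ B) = 24/100 = 6/25
P(B) = 39/100
P(A|B) = P(A ∩ B) / P(B) = (6/25) / (39/100) = 8/13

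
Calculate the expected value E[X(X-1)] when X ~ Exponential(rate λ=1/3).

E[X(X-1)] = E[X² - X] = E[X²] - E[X]
E[X] = 3
E[X²] = Var(X) + (E[X])² = 9 + (3)² = 18
E[X(X-1)] = 18 - 3 = 15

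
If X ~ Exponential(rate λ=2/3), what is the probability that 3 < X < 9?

P(3 < X < 9) = ∫_{3}^{9} f(x) dx
where f(x) = \frac{2 e^{- \frac{2 x}{3}}}{3}
= - \frac{1 - e^{4}}{e^{6}}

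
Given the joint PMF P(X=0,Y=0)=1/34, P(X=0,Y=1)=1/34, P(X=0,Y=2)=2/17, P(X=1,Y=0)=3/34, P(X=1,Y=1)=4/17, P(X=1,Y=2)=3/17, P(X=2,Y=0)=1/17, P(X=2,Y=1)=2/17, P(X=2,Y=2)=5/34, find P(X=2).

P(X=2) = P(X=2,Y=0) + P(X=2,Y=1) + P(X=2,Y=2)
= 1/17 + 2/17 + 5/34
= 11/34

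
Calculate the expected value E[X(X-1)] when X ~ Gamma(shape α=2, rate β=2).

E[X(X-1)] = E[X² - X] = E[X²] - E[X]
E[X] = 1
E[X²] = Var(X) + (E[X])² = \frac{1}{2} + (1)² = \frac{3}{2}
E[X(X-1)] = \frac{3}{2} - 1 = \frac{1}{2}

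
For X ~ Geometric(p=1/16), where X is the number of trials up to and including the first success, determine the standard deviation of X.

For X ~ Geometric(p=1/16), where X is the number of trials up to and including the first success:
Var(X) = 240
SD(X) = √(Var(X)) = √(240) = 4 \sqrt{15}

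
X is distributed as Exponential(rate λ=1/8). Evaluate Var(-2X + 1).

For X ~ Exponential(rate λ=1/8):
Var(X) = 64
Var(-2X + 1) = (-2)² × Var(X) = 4 × 64 = 256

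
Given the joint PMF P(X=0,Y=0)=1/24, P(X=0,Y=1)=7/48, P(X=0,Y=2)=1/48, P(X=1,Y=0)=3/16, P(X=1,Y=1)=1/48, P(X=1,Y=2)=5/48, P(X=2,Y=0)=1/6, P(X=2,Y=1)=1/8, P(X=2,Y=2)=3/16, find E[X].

First find marginal of X:
P(X=0) = 5/24
P(X=1) = 5/16
P(X=2) = 23/48
E[X] = 0 × 5/24 + 1 × 5/16 + 2 × 23/48 = 61/48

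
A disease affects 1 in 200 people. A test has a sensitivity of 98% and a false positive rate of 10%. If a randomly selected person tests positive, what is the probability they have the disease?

Let D = the rare event, + = positive/flagged.
P(D) = 1/200
P(+|D) = 98/100 = 49/50
P(+|D') = 10/100 = 1/10
P(+) = P(+|D)P(D) + P(+|D')P(D')
     = \frac{49}{50} × \frac{1}{200} + \frac{1}{10} × \frac{199}{200}
     = \frac{261}{2500}
P(D|+) = P(+|D)P(D)/P(+) = \frac{49}{1044}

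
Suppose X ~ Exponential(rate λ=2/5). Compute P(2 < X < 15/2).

P(2 < X < 15/2) = ∫_{2}^{15/2} f(x) dx
where f(x) = \frac{2 e^{- \frac{2 x}{5}}}{5}
= - \frac{1}{e^{3}} + e^{- \frac{4}{5}}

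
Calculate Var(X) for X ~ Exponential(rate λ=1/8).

For X ~ Exponential(rate λ=1/8):
Var(X) = 64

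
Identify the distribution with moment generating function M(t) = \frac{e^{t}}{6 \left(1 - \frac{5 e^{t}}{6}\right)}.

The MGF M(t) = \frac{e^{t}}{6 \left(1 - \frac{5 e^{t}}{6}\right)} is the standard form for the Geometric distribution.
Comparing with the known MGF formula identifies: Geometric(p=1/6), X = trial number of first success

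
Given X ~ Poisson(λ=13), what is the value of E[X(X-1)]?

E[X(X-1)] = E[X² - X] = E[X²] - E[X]
E[X] = 13
E[X²] = Var(X) + (E[X])² = 13 + (13)² = 182
E[X(X-1)] = 182 - 13 = 169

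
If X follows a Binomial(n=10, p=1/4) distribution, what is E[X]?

For X ~ Binomial(n=10, p=1/4), the expected value is:
E[X] = \frac{5}{2}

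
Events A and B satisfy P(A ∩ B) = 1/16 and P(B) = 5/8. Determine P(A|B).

P(A|B) = P(A ∩ B) / P(B)
= (1/16) / (5/8)
= 1/10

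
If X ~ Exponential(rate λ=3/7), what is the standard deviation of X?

For X ~ Exponential(rate λ=3/7):
Var(X) = \frac{49}{9}
SD(X) = √(Var(X)) = √(\frac{49}{9}) = \frac{7}{3}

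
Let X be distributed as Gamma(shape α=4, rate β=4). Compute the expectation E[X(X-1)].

E[X(X-1)] = E[X² - X] = E[X²] - E[X]
E[X] = 1
E[X²] = Var(X) + (E[X])² = \frac{1}{4} + (1)² = \frac{5}{4}
E[X(X-1)] = \frac{5}{4} - 1 = \frac{1}{4}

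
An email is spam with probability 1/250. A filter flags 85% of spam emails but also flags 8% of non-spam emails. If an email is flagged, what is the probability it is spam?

Let D = the rare event, + = positive/flagged.
P(D) = 1/250
P(+|D) = 85/100 = 17/20
P(+|D') = 8/100 = 2/25
P(+) = P(+|D)P(D) + P(+|D')P(D')
     = \frac{17}{20} × \frac{1}{250} + \frac{2}{25} × \frac{249}{250}
     = \frac{2077}{25000}
P(D|+) = P(+|D)P(D)/P(+) = \frac{85}{2077}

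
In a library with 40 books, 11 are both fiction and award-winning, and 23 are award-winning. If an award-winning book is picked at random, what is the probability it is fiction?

P(A ∩ B) = 11/40
P(B) = 23/40
P(A|B) = P(A ∩ B) / P(B) = (11/40) / (23/40) = 11/23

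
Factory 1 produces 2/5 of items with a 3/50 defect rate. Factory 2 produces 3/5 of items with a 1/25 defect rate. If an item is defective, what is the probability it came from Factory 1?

Using Bayes' theorem:
P(F1) = 2/5, P(D|F1) = 3/50
P(F2) = 3/5, P(D|F2) = 1/25
P(D) = P(D|F1)P(F1) + P(D|F2)P(F2)
     = \frac{6}{125}
P(F1|D) = P(D|F1)P(F1) / P(D)
= \frac{1}{2}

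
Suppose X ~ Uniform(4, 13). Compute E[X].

For X ~ Uniform(4, 13), the expected value is:
E[X] = \frac{17}{2}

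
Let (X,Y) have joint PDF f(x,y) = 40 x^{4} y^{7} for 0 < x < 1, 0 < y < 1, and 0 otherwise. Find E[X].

E[X] = ∫_0^1 ∫_0^1 x × f(x,y) dy dx
= ∫_0^1 ∫_0^1 x × (40 x^{4} y^{7}) dy dx
= \frac{5}{6}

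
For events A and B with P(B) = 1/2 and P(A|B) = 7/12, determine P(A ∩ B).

By definition, P(A|B) = P(A ∩ B) / P(B)
So P(A ∩ B) = P(A|B) × P(B)
= 7/12 × 1/2
= 7/24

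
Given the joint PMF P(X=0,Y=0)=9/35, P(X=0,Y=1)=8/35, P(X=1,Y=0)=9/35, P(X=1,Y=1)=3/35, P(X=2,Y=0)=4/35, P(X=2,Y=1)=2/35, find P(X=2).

P(X=2) = P(X=2,Y=0) + P(X=2,Y=1)
= 4/35 + 2/35
= 6/35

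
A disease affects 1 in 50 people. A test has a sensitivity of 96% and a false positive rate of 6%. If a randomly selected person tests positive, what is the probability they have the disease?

Let D = the rare event, + = positive/flagged.
P(D) = 1/50
P(+|D) = 96/100 = 24/25
P(+|D') = 6/100 = 3/50
P(+) = P(+|D)P(D) + P(+|D')P(D')
     = \frac{24}{25} × \frac{1}{50} + \frac{3}{50} × \frac{49}{50}
     = \frac{39}{500}
P(D|+) = P(+|D)P(D)/P(+) = \frac{16}{65}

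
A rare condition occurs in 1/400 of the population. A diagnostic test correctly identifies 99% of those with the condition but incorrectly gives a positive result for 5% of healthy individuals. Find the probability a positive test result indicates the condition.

Let D = the rare event, + = positive/flagged.
P(D) = 1/400
P(+|D) = 99/100
P(+|D') = 5/100 = 1/20
P(+) = P(+|D)P(D) + P(+|D')P(D')
     = \frac{99}{100} × \frac{1}{400} + \frac{1}{20} × \frac{399}{400}
     = \frac{1047}{20000}
P(D|+) = P(+|D)P(D)/P(+) = \frac{33}{698}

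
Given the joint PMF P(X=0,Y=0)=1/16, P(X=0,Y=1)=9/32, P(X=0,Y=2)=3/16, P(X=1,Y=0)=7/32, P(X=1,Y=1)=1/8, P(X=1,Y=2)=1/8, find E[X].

First find marginal of X:
P(X=0) = 17/32
P(X=1) = 15/32
E[X] = 0 × 17/32 + 1 × 15/32 = 15/32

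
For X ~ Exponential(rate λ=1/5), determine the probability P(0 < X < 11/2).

P(0 < X < 11/2) = ∫_{0}^{11/2} f(x) dx
where f(x) = \frac{e^{- \frac{x}{5}}}{5}
= 1 - e^{- \frac{11}{10}}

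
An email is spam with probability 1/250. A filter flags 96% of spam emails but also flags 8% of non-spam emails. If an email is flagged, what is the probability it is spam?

Let D = the rare event, + = positive/flagged.
P(D) = 1/250
P(+|D) = 96/100 = 24/25
P(+|D') = 8/100 = 2/25
P(+) = P(+|D)P(D) + P(+|D')P(D')
     = \frac{24}{25} × \frac{1}{250} + \frac{2}{25} × \frac{249}{250}
     = \frac{261}{3125}
P(D|+) = P(+|D)P(D)/P(+) = \frac{4}{87}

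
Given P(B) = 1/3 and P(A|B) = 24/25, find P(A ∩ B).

By definition, P(A|B) = P(A ∩ B) / P(B)
So P(A ∩ B) = P(A|B) × P(B)
= 24/25 × 1/3
= 8/25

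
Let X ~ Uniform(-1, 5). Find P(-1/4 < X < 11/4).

P(-1/4 < X < 11/4) = ∫_{-1/4}^{11/4} f(x) dx
where f(x) = \frac{1}{6}
= \frac{1}{2}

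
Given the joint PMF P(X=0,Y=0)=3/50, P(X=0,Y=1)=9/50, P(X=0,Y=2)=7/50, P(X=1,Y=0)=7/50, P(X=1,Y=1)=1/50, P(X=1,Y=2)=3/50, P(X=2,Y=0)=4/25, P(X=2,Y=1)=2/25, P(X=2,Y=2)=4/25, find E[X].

First find marginal of X:
P(X=0) = 19/50
P(X=1) = 11/50
P(X=2) = 2/5
E[X] = 0 × 19/50 + 1 × 11/50 + 2 × 2/5 = 51/50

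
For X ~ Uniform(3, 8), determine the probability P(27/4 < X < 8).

P(27/4 < X < 8) = ∫_{27/4}^{8} f(x) dx
where f(x) = \frac{1}{5}
= \frac{1}{4}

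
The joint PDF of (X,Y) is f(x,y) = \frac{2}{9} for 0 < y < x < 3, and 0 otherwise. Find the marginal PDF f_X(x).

f_X(x) = ∫_0^x \frac{2}{9} dy = \frac{2 x}{9}
for 0 < x < 3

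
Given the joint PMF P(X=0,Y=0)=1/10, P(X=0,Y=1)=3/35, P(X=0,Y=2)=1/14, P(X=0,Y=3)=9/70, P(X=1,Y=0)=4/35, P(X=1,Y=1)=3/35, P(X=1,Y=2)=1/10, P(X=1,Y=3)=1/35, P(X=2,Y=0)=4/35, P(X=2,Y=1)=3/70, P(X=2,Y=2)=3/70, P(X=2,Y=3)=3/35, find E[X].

First find marginal of X:
P(X=0) = 27/70
P(X=1) = 23/70
P(X=2) = 2/7
E[X] = 0 × 27/70 + 1 × 23/70 + 2 × 2/7 = 9/10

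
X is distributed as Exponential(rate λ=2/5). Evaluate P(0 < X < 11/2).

P(0 < X < 11/2) = ∫_{0}^{11/2} f(x) dx
where f(x) = \frac{2 e^{- \frac{2 x}{5}}}{5}
= 1 - e^{- \frac{11}{5}}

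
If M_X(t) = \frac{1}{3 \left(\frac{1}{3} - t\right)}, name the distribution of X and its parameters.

The MGF M(t) = \frac{1}{3 \left(\frac{1}{3} - t\right)} is the standard form for the Exponential distribution.
Comparing with the known MGF formula identifies: Exponential(rate λ=1/3)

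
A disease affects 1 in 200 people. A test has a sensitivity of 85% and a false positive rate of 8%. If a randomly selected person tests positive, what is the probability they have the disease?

Let D = the rare event, + = positive/flagged.
P(D) = 1/200
P(+|D) = 85/100 = 17/20
P(+|D') = 8/100 = 2/25
P(+) = P(+|D)P(D) + P(+|D')P(D')
     = \frac{17}{20} × \frac{1}{200} + \frac{2}{25} × \frac{199}{200}
     = \frac{1677}{20000}
P(D|+) = P(+|D)P(D)/P(+) = \frac{85}{1677}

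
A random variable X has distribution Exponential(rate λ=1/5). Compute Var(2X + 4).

For X ~ Exponential(rate λ=1/5):
Var(X) = 25
Var(2X + 4) = (2)² × Var(X) = 4 × 25 = 100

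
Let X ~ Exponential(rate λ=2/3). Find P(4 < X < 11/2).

P(4 < X < 11/2) = ∫_{4}^{11/2} f(x) dx
where f(x) = \frac{2 e^{- \frac{2 x}{3}}}{3}
= - \frac{1 - e}{e^{\frac{11}{3}}}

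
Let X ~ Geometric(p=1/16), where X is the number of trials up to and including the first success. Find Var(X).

For X ~ Geometric(p=1/16), where X is the number of trials up to and including the first success:
Var(X) = 240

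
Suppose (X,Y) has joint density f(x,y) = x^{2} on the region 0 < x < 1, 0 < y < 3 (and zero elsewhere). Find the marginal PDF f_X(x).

f_X(x) = ∫_0^3 f(x,y) dy
= ∫_0^3 x^{2} dy
= 3 x^{2} for 0 < x < 1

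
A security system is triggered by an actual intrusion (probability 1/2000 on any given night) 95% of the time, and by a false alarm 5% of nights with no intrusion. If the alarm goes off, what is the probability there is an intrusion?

Let D = the rare event, + = positive/flagged.
P(D) = 1/2000
P(+|D) = 95/100 = 19/20
P(+|D') = 5/100 = 1/20
P(+) = P(+|D)P(D) + P(+|D')P(D')
     = \frac{19}{20} × \frac{1}{2000} + \frac{1}{20} × \frac{1999}{2000}
     = \frac{1009}{20000}
P(D|+) = P(+|D)P(D)/P(+) = \frac{19}{2018}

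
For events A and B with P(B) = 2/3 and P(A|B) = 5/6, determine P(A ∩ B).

By definition, P(A|B) = P(A ∩ B) / P(B)
So P(A ∩ B) = P(A|B) × P(B)
= 5/6 × 2/3
= 5/9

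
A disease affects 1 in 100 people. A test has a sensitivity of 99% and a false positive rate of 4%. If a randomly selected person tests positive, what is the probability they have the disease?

Let D = the rare event, + = positive/flagged.
P(D) = 1/100
P(+|D) = 99/100
P(+|D') = 4/100 = 1/25
P(+) = P(+|D)P(D) + P(+|D')P(D')
     = \frac{99}{100} × \frac{1}{100} + \frac{1}{25} × \frac{99}{100}
     = \frac{99}{2000}
P(D|+) = P(+|D)P(D)/P(+) = \frac{1}{5}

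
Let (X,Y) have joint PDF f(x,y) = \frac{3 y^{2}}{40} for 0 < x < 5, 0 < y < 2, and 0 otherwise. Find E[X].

f_X(x) = ∫_0^2 \frac{3 y^{2}}{40} dy = \frac{1}{5}
E[X] = ∫_0^5 x × (\frac{1}{5}) dx = \frac{5}{2}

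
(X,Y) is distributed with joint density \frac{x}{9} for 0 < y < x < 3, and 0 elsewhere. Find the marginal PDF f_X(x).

f_X(x) = ∫_0^x \frac{x}{9} dy = \frac{x^{2}}{9}
for 0 < x < 3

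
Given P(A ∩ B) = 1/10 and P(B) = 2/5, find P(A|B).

P(A|B) = P(A ∩ B) / P(B)
= (1/10) / (2/5)
= 1/4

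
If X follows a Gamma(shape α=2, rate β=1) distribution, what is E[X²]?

Using the identity E[X²] = Var(X) + (E[X])²:
E[X] = 2
Var(X) = 2
E[X²] = 2 + (2)²
= 6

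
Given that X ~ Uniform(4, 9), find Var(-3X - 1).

For X ~ Uniform(4, 9):
Var(X) = \frac{25}{12}
Var(-3X - 1) = (-3)² × Var(X) = 9 × \frac{25}{12} = \frac{75}{4}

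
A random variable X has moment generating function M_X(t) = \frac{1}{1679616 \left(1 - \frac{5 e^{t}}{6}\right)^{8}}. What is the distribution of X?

The MGF M(t) = \frac{1}{1679616 \left(1 - \frac{5 e^{t}}{6}\right)^{8}} is the standard form for the NegativeBinomial distribution.
Comparing with the known MGF formula identifies: NegBin(r=8, p=1/6), X = failures before r-th success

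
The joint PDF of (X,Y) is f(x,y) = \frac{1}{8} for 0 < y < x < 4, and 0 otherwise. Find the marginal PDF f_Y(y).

f_Y(y) = ∫_y^4 \frac{1}{8} dx = \frac{1}{2} - \frac{y}{8}
for 0 < y < 4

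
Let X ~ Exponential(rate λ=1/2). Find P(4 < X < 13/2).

P(4 < X < 13/2) = ∫_{4}^{13/2} f(x) dx
where f(x) = \frac{e^{- \frac{x}{2}}}{2}
= - \frac{1}{e^{\frac{13}{4}}} + e^{-2}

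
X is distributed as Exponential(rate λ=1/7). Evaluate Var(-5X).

For X ~ Exponential(rate λ=1/7):
Var(X) = 49
Var(-5X) = (-5)² × Var(X) = 25 × 49 = 1225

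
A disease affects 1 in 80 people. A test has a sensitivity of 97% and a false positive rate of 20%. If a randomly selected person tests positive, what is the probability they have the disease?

Let D = the rare event, + = positive/flagged.
P(D) = 1/80
P(+|D) = 97/100
P(+|D') = 20/100 = 1/5
P(+) = P(+|D)P(D) + P(+|D')P(D')
     = \frac{97}{100} × \frac{1}{80} + \frac{1}{5} × \frac{79}{80}
     = \frac{1677}{8000}
P(D|+) = P(+|D)P(D)/P(+) = \frac{97}{1677}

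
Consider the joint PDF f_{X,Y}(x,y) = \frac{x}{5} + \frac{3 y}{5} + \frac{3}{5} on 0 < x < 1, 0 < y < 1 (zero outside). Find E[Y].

E[Y] = ∫_0^1 ∫_0^1 y × f(x,y) dx dy
= \frac{11}{20}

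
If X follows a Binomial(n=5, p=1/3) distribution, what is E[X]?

For X ~ Binomial(n=5, p=1/3), the expected value is:
E[X] = \frac{5}{3}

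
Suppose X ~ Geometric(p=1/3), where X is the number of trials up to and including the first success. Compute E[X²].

Using the identity E[X²] = Var(X) + (E[X])²:
E[X] = 3
Var(X) = 6
E[X²] = 6 + (3)²
= 15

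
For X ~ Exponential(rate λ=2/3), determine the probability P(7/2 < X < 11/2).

P(7/2 < X < 11/2) = ∫_{7/2}^{11/2} f(x) dx
where f(x) = \frac{2 e^{- \frac{2 x}{3}}}{3}
= - \frac{1 - e^{\frac{4}{3}}}{e^{\frac{11}{3}}}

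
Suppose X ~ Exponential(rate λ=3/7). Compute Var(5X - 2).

For X ~ Exponential(rate λ=3/7):
Var(X) = \frac{49}{9}
Var(5X - 2) = (5)² × Var(X) = 25 × \frac{49}{9} = \frac{1225}{9}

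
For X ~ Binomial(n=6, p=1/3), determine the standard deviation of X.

For X ~ Binomial(n=6, p=1/3):
Var(X) = \frac{4}{3}
SD(X) = √(Var(X)) = √(\frac{4}{3}) = \frac{2 \sqrt{3}}{3}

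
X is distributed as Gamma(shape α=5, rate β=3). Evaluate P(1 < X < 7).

P(1 < X < 7) = ∫_{1}^{7} f(x) dx
where f(x) = \frac{81 x^{4} e^{- 3 x}}{8}
= \frac{-79115 + 131 e^{18}}{8 e^{21}}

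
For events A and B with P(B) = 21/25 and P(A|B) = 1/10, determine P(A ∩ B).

By definition, P(A|B) = P(A ∩ B) / P(B)
So P(A ∩ B) = P(A|B) × P(B)
= 1/10 × 21/25
= 21/250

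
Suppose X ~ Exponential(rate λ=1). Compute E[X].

For X ~ Exponential(rate λ=1), the expected value is:
E[X] = 1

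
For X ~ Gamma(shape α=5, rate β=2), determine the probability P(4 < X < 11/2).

P(4 < X < 11/2) = ∫_{4}^{11/2} f(x) dx
where f(x) = \frac{4 x^{4} e^{- 2 x}}{3}
= \frac{-7235 + 2376 e^{3}}{8 e^{11}}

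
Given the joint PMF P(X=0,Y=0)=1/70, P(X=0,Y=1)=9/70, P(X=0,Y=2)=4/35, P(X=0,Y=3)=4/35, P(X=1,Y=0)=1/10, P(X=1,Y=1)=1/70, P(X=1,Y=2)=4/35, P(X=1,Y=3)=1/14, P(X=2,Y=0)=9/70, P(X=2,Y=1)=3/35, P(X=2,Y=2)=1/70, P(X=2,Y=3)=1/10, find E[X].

First find marginal of X:
P(X=0) = 13/35
P(X=1) = 3/10
P(X=2) = 23/70
E[X] = 0 × 13/35 + 1 × 3/10 + 2 × 23/70 = 67/70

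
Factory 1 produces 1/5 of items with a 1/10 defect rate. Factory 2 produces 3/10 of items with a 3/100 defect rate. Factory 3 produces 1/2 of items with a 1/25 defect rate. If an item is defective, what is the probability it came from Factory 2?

Using Bayes' theorem:
P(F1) = 1/5, P(D|F1) = 1/10
P(F2) = 3/10, P(D|F2) = 3/100
P(F3) = 1/2, P(D|F3) = 1/25
P(D) = P(D|F1)P(F1) + P(D|F2)P(F2) + P(D|F3)P(F3)
     = \frac{49}{1000}
P(F2|D) = P(D|F2)P(F2) / P(D)
= \frac{9}{49}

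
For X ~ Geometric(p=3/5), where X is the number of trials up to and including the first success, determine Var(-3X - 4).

For X ~ Geometric(p=3/5), where X is the number of trials up to and including the first success:
Var(X) = \frac{10}{9}
Var(-3X - 4) = (-3)² × Var(X) = 9 × \frac{10}{9} = 10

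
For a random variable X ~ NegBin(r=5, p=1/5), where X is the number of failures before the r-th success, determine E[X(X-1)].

E[X(X-1)] = E[X² - X] = E[X²] - E[X]
E[X] = 20
E[X²] = Var(X) + (E[X])² = 100 + (20)² = 500
E[X(X-1)] = 500 - 20 = 480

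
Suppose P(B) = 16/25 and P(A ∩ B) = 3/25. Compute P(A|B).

P(A|B) = P(A ∩ B) / P(B)
= (3/25) / (16/25)
= 3/16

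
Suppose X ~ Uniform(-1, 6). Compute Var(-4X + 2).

For X ~ Uniform(-1, 6):
Var(X) = \frac{49}{12}
Var(-4X + 2) = (-4)² × Var(X) = 16 × \frac{49}{12} = \frac{196}{3}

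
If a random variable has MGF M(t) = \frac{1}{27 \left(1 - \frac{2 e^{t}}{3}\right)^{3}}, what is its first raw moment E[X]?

To find E[X], compute M^(1)(0):
M^(1)(t) = \frac{2 e^{t}}{27 \left(1 - \frac{2 e^{t}}{3}\right)^{4}}
M^(1)(0) = 6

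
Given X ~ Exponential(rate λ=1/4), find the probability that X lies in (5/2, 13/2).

P(5/2 < X < 13/2) = ∫_{5/2}^{13/2} f(x) dx
where f(x) = \frac{e^{- \frac{x}{4}}}{4}
= - \frac{1 - e}{e^{\frac{13}{8}}}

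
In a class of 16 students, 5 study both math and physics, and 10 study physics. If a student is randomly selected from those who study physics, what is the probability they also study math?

P(A ∩ B) = 5/16
P(B) = 10/16 = 5/8
P(A|B) = P(A ∩ B) / P(B) = (5/16) / (5/8) = 1/2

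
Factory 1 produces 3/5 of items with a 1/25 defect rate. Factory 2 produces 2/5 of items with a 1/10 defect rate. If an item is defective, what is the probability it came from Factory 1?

Using Bayes' theorem:
P(F1) = 3/5, P(D|F1) = 1/25
P(F2) = 2/5, P(D|F2) = 1/10
P(D) = P(D|F1)P(F1) + P(D|F2)P(F2)
     = \frac{8}{125}
P(F1|D) = P(D|F1)P(F1) / P(D)
= \frac{3}{8}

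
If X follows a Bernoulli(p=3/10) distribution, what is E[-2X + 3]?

For X ~ Bernoulli(p=3/10):
E[X] = \frac{3}{10}
E[-2X + 3] = -2 × E[X] + 3 = \frac{12}{5}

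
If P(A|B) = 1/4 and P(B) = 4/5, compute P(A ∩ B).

By definition, P(A|B) = P(A ∩ B) / P(B)
So P(A ∩ B) = P(A|B) × P(B)
= 1/4 × 4/5
= 1/5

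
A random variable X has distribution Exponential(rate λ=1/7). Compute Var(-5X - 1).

For X ~ Exponential(rate λ=1/7):
Var(X) = 49
Var(-5X - 1) = (-5)² × Var(X) = 25 × 49 = 1225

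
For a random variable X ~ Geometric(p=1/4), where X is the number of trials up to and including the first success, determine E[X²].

Using the identity E[X²] = Var(X) + (E[X])²:
E[X] = 4
Var(X) = 12
E[X²] = 12 + (4)²
= 28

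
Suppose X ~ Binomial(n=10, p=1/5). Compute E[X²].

Using the identity E[X²] = Var(X) + (E[X])²:
E[X] = 2
Var(X) = \frac{8}{5}
E[X²] = \frac{8}{5} + (2)²
= \frac{28}{5}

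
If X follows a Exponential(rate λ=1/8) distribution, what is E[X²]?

Using the identity E[X²] = Var(X) + (E[X])²:
E[X] = 8
Var(X) = 64
E[X²] = 64 + (8)²
= 128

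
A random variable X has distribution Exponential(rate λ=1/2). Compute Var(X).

For X ~ Exponential(rate λ=1/2):
Var(X) = 4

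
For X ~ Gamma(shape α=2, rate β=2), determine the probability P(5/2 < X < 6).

P(5/2 < X < 6) = ∫_{5/2}^{6} f(x) dx
where f(x) = 4 x e^{- 2 x}
= \frac{-13 + 6 e^{7}}{e^{12}}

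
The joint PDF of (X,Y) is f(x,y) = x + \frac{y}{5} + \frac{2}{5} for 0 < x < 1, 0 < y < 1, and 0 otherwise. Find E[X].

E[X] = ∫_0^1 ∫_0^1 x × f(x,y) dy dx
= ∫_0^1 ∫_0^1 x × (x + \frac{y}{5} + \frac{2}{5}) dy dx
= \frac{7}{12}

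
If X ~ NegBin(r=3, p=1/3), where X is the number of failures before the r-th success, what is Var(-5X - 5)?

For X ~ NegBin(r=3, p=1/3), where X is the number of failures before the r-th success:
Var(X) = 18
Var(-5X - 5) = (-5)² × Var(X) = 25 × 18 = 450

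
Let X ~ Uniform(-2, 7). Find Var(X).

For X ~ Uniform(-2, 7):
Var(X) = \frac{27}{4}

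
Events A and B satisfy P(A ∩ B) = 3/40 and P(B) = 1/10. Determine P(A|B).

P(A|B) = P(A ∩ B) / P(B)
= (3/40) / (1/10)
= 3/4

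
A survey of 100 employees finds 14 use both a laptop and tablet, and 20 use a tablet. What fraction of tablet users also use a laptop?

P(A ∩ B) = 14/100 = 7/50
P(B) = 20/100 = 1/5
P(A|B) = P(A ∩ B) / P(B) = (7/50) / (1/5) = 7/10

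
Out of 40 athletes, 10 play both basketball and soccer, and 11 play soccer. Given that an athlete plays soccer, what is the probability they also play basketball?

P(A ∩ B) = 10/40 = 1/4
P(B) = 11/40
P(A|B) = P(A ∩ B) / P(B) = (1/4) / (11/40) = 10/11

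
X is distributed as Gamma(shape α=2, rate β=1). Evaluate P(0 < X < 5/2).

P(0 < X < 5/2) = ∫_{0}^{5/2} f(x) dx
where f(x) = x e^{- x}
= 1 - \frac{7}{2 e^{\frac{5}{2}}}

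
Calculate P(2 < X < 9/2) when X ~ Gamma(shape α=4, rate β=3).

P(2 < X < 9/2) = ∫_{2}^{9/2} f(x) dx
where f(x) = \frac{27 x^{3} e^{- 3 x}}{2}
= - \frac{8251}{16 e^{\frac{27}{2}}} + \frac{61}{e^{6}}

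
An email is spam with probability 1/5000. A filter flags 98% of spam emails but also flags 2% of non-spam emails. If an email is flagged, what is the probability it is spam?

Let D = the rare event, + = positive/flagged.
P(D) = 1/5000
P(+|D) = 98/100 = 49/50
P(+|D') = 2/100 = 1/50
P(+) = P(+|D)P(D) + P(+|D')P(D')
     = \frac{49}{50} × \frac{1}{5000} + \frac{1}{50} × \frac{4999}{5000}
     = \frac{631}{31250}
P(D|+) = P(+|D)P(D)/P(+) = \frac{49}{5048}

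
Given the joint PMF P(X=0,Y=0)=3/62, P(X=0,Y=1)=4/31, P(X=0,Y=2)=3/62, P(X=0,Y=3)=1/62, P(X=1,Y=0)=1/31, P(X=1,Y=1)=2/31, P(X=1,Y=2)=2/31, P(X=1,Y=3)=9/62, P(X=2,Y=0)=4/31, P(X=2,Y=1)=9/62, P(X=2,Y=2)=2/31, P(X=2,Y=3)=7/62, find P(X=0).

P(X=0) = P(X=0,Y=0) + P(X=0,Y=1) + P(X=0,Y=2) + P(X=0,Y=3)
= 3/62 + 4/31 + 3/62 + 1/62
= 15/62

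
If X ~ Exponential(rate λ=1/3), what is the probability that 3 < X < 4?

P(3 < X < 4) = ∫_{3}^{4} f(x) dx
where f(x) = \frac{e^{- \frac{x}{3}}}{3}
= - \frac{1}{e^{\frac{4}{3}}} + e^{-1}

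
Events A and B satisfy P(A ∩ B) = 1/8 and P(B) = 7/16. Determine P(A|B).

P(A|B) = P(A ∩ B) / P(B)
= (1/8) / (7/16)
= 2/7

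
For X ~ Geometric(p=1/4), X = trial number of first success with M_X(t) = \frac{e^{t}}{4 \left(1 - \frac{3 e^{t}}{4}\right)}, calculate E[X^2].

To find E[X^2], compute M^(2)(0):
M^(1)(t) = \frac{e^{t}}{4 \left(1 - \frac{3 e^{t}}{4}\right)} + \frac{3 e^{2 t}}{16 \left(1 - \frac{3 e^{t}}{4}\right)^{2}}
M^(2)(t) = \frac{e^{t}}{4 \left(1 - \frac{3 e^{t}}{4}\right)} + \frac{9 e^{2 t}}{16 \left(1 - \frac{3 e^{t}}{4}\right)^{2}} + \frac{9 e^{3 t}}{32 \left(1 - \frac{3 e^{t}}{4}\right)^{3}}
M^(2)(0) = 28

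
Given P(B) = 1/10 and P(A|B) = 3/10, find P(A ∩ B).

By definition, P(A|B) = P(A ∩ B) / P(B)
So P(A ∩ B) = P(A|B) × P(B)
= 3/10 × 1/10
= 3/100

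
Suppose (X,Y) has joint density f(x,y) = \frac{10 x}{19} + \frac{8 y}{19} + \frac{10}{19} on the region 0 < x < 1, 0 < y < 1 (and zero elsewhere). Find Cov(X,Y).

E[XY] = ∫∫ xy × f(x,y) dx dy = \frac{11}{38}
E[X] = \frac{31}{57}
E[Y] = \frac{61}{114}
Cov(X,Y) = E[XY] - E[X]E[Y] = - \frac{5}{3249}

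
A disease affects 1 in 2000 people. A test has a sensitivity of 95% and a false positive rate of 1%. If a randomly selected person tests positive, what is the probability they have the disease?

Let D = the rare event, + = positive/flagged.
P(D) = 1/2000
P(+|D) = 95/100 = 19/20
P(+|D') = 1/100
P(+) = P(+|D)P(D) + P(+|D')P(D')
     = \frac{19}{20} × \frac{1}{2000} + \frac{1}{100} × \frac{1999}{2000}
     = \frac{1047}{100000}
P(D|+) = P(+|D)P(D)/P(+) = \frac{95}{2094}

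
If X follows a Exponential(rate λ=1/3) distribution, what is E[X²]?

Using the identity E[X²] = Var(X) + (E[X])²:
E[X] = 3
Var(X) = 9
E[X²] = 9 + (3)²
= 18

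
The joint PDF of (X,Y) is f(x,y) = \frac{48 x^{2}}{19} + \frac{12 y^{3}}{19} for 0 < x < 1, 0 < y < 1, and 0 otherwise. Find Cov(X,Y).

E[XY] = ∫∫ xy × f(x,y) dx dy = \frac{36}{95}
E[X] = \frac{27}{38}
E[Y] = \frac{52}{95}
Cov(X,Y) = E[XY] - E[X]E[Y] = - \frac{18}{1805}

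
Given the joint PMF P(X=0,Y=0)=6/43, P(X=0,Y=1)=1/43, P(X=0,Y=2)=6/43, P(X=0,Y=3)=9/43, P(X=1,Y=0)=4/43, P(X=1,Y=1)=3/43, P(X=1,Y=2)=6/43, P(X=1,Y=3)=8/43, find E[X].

First find marginal of X:
P(X=0) = 22/43
P(X=1) = 21/43
E[X] = 0 × 22/43 + 1 × 21/43 = 21/43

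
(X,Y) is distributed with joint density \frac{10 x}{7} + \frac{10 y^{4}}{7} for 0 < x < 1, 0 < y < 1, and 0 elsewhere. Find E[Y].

E[Y] = ∫_0^1 ∫_0^1 y × f(x,y) dx dy
= \frac{25}{42}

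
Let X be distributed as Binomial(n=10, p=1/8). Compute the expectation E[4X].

For X ~ Binomial(n=10, p=1/8):
E[X] = \frac{5}{4}
E[4X] = 4 × E[X] + 0 = 5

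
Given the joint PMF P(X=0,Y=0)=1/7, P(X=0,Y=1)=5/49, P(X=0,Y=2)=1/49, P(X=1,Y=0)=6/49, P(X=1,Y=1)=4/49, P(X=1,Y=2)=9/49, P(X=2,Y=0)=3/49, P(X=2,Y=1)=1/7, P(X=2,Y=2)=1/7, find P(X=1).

P(X=1) = P(X=1,Y=0) + P(X=1,Y=1) + P(X=1,Y=2)
= 6/49 + 4/49 + 9/49
= 19/49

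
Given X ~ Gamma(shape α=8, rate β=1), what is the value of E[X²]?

Using the identity E[X²] = Var(X) + (E[X])²:
E[X] = 8
Var(X) = 8
E[X²] = 8 + (8)²
= 72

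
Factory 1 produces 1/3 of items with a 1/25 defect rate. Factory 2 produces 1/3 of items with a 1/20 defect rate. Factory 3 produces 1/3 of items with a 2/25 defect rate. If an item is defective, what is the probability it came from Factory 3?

Using Bayes' theorem:
P(F1) = 1/3, P(D|F1) = 1/25
P(F2) = 1/3, P(D|F2) = 1/20
P(F3) = 1/3, P(D|F3) = 2/25
P(D) = P(D|F1)P(F1) + P(D|F2)P(F2) + P(D|F3)P(F3)
     = \frac{17}{300}
P(F3|D) = P(D|F3)P(F3) / P(D)
= \frac{8}{17}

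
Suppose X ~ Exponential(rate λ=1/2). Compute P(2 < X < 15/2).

P(2 < X < 15/2) = ∫_{2}^{15/2} f(x) dx
where f(x) = \frac{e^{- \frac{x}{2}}}{2}
= - \frac{1}{e^{\frac{15}{4}}} + e^{-1}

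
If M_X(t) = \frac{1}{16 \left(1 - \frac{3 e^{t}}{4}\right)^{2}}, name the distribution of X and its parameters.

The MGF M(t) = \frac{1}{16 \left(1 - \frac{3 e^{t}}{4}\right)^{2}} is the standard form for the NegativeBinomial distribution.
Comparing with the known MGF formula identifies: NegBin(r=2, p=1/4), X = failures before r-th success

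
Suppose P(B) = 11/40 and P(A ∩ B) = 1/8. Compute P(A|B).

P(A|B) = P(A ∩ B) / P(B)
= (1/8) / (11/40)
= 5/11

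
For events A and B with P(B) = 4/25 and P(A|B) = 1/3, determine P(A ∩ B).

By definition, P(A|B) = P(A ∩ B) / P(B)
So P(A ∩ B) = P(A|B) × P(B)
= 1/3 × 4/25
= 4/75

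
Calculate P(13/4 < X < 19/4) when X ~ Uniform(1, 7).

P(13/4 < X < 19/4) = ∫_{13/4}^{19/4} f(x) dx
where f(x) = \frac{1}{6}
= \frac{1}{4}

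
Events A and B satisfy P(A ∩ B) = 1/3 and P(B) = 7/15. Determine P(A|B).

P(A|B) = P(A ∩ B) / P(B)
= (1/3) / (7/15)
= 5/7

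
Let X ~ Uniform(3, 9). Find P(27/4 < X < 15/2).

P(27/4 < X < 15/2) = ∫_{27/4}^{15/2} f(x) dx
where f(x) = \frac{1}{6}
= \frac{1}{8}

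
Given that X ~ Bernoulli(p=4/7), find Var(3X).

For X ~ Bernoulli(p=4/7):
Var(X) = \frac{12}{49}
Var(3X) = (3)² × Var(X) = 9 × \frac{12}{49} = \frac{108}{49}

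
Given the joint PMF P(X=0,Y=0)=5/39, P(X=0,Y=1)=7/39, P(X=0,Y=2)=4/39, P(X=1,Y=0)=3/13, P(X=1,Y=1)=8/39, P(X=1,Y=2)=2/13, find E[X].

First find marginal of X:
P(X=0) = 16/39
P(X=1) = 23/39
E[X] = 0 × 16/39 + 1 × 23/39 = 23/39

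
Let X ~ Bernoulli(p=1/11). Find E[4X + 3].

For X ~ Bernoulli(p=1/11):
E[X] = \frac{1}{11}
E[4X + 3] = 4 × E[X] + 3 = \frac{37}{11}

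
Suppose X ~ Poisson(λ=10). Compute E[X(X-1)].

E[X(X-1)] = E[X² - X] = E[X²] - E[X]
E[X] = 10
E[X²] = Var(X) + (E[X])² = 10 + (10)² = 110
E[X(X-1)] = 110 - 10 = 100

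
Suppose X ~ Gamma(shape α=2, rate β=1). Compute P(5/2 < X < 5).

P(5/2 < X < 5) = ∫_{5/2}^{5} f(x) dx
where f(x) = x e^{- x}
= - \frac{6}{e^{5}} + \frac{7}{2 e^{\frac{5}{2}}}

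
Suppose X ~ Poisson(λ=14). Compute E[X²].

Using the identity E[X²] = Var(X) + (E[X])²:
E[X] = 14
Var(X) = 14
E[X²] = 14 + (14)²
= 210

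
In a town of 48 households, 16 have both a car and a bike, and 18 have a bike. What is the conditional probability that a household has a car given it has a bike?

P(A ∩ B) = 16/48 = 1/3
P(B) = 18/48 = 3/8
P(A|B) = P(A ∩ B) / P(B) = (1/3) / (3/8) = 8/9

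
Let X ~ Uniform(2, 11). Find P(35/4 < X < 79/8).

P(35/4 < X < 79/8) = ∫_{35/4}^{79/8} f(x) dx
where f(x) = \frac{1}{9}
= \frac{1}{8}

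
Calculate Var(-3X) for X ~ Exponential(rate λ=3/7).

For X ~ Exponential(rate λ=3/7):
Var(X) = \frac{49}{9}
Var(-3X) = (-3)² × Var(X) = 9 × \frac{49}{9} = 49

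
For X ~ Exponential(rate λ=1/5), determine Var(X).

For X ~ Exponential(rate λ=1/5):
Var(X) = 25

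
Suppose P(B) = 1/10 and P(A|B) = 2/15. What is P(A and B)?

By definition, P(A|B) = P(A ∩ B) / P(B)
So P(A ∩ B) = P(A|B) × P(B)
= 2/15 × 1/10
= 1/75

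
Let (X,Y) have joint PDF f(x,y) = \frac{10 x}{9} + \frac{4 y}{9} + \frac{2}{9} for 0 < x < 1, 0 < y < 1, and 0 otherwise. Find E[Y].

E[Y] = ∫_0^1 ∫_0^1 y × f(x,y) dx dy
= \frac{29}{54}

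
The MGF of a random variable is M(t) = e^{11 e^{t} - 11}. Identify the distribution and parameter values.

The MGF M(t) = e^{11 e^{t} - 11} is the standard form for the Poisson distribution.
Comparing with the known MGF formula identifies: Poisson(λ=11)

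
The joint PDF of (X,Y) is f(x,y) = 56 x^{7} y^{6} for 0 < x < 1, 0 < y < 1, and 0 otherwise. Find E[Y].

E[Y] = ∫_0^1 ∫_0^1 y × f(x,y) dx dy
= \frac{7}{8}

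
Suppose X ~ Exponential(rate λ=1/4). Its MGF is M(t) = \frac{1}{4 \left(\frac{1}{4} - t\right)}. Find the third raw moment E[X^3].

To find E[X^3], compute M^(3)(0):
M^(1)(t) = \frac{1}{4 \left(\frac{1}{4} - t\right)^{2}}
M^(2)(t) = \frac{1}{2 \left(\frac{1}{4} - t\right)^{3}}
M^(3)(t) = \frac{3}{2 \left(\frac{1}{4} - t\right)^{4}}
M^(3)(0) = 384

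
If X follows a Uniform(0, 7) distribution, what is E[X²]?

Using the identity E[X²] = Var(X) + (E[X])²:
E[X] = \frac{7}{2}
Var(X) = \frac{49}{12}
E[X²] = \frac{49}{12} + (\frac{7}{2})²
= \frac{49}{3}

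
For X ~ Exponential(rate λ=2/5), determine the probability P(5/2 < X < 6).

P(5/2 < X < 6) = ∫_{5/2}^{6} f(x) dx
where f(x) = \frac{2 e^{- \frac{2 x}{5}}}{5}
= - \frac{1}{e^{\frac{12}{5}}} + e^{-1}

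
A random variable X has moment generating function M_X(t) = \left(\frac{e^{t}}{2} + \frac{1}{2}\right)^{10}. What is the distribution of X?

The MGF M(t) = \left(\frac{e^{t}}{2} + \frac{1}{2}\right)^{10} is the standard form for the Binomial distribution.
Comparing with the known MGF formula identifies: Binomial(n=10, p=1/2)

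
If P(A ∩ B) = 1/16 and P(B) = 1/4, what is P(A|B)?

P(A|B) = P(A ∩ B) / P(B)
= (1/16) / (1/4)
= 1/4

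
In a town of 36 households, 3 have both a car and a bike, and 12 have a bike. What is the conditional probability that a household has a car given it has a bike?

P(A ∩ B) = 3/36 = 1/12
P(B) = 12/36 = 1/3
P(A|B) = P(A ∩ B) / P(B) = (1/12) / (1/3) = 1/4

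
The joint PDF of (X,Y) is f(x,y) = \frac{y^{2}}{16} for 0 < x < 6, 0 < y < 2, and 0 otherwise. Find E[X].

f_X(x) = ∫_0^2 \frac{y^{2}}{16} dy = \frac{1}{6}
E[X] = ∫_0^6 x × (\frac{1}{6}) dx = 3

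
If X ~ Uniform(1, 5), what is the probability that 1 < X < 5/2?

P(1 < X < 5/2) = ∫_{1}^{5/2} f(x) dx
where f(x) = \frac{1}{4}
= \frac{3}{8}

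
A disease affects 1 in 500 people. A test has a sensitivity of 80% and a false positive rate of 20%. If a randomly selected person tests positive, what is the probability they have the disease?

Let D = the rare event, + = positive/flagged.
P(D) = 1/500
P(+|D) = 80/100 = 4/5
P(+|D') = 20/100 = 1/5
P(+) = P(+|D)P(D) + P(+|D')P(D')
     = \frac{4}{5} × \frac{1}{500} + \frac{1}{5} × \frac{499}{500}
     = \frac{503}{2500}
P(D|+) = P(+|D)P(D)/P(+) = \frac{4}{503}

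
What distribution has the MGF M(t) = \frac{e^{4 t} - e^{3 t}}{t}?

The MGF M(t) = \frac{e^{4 t} - e^{3 t}}{t} is the standard form for the Uniform distribution.
Comparing with the known MGF formula identifies: Uniform(3, 4)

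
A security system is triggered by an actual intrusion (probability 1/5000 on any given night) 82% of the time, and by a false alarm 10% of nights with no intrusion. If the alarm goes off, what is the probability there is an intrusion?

Let D = the rare event, + = positive/flagged.
P(D) = 1/5000
P(+|D) = 82/100 = 41/50
P(+|D') = 10/100 = 1/10
P(+) = P(+|D)P(D) + P(+|D')P(D')
     = \frac{41}{50} × \frac{1}{5000} + \frac{1}{10} × \frac{4999}{5000}
     = \frac{6259}{62500}
P(D|+) = P(+|D)P(D)/P(+) = \frac{41}{25036}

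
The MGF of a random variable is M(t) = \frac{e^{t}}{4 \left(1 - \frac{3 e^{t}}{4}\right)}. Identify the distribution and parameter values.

The MGF M(t) = \frac{e^{t}}{4 \left(1 - \frac{3 e^{t}}{4}\right)} is the standard form for the Geometric distribution.
Comparing with the known MGF formula identifies: Geometric(p=1/4), X = trial number of first success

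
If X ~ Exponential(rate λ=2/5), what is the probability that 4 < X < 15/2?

P(4 < X < 15/2) = ∫_{4}^{15/2} f(x) dx
where f(x) = \frac{2 e^{- \frac{2 x}{5}}}{5}
= - \frac{1}{e^{3}} + e^{- \frac{8}{5}}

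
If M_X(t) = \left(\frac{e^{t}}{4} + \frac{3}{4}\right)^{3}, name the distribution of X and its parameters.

The MGF M(t) = \left(\frac{e^{t}}{4} + \frac{3}{4}\right)^{3} is the standard form for the Binomial distribution.
Comparing with the known MGF formula identifies: Binomial(n=3, p=1/4)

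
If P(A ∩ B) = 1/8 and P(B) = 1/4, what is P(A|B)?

P(A|B) = P(A ∩ B) / P(B)
= (1/8) / (1/4)
= 1/2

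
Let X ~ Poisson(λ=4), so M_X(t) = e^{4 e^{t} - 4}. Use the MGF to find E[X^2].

To find E[X^2], compute M^(2)(0):
M^(1)(t) = 4 e^{t} e^{4 e^{t} - 4}
M^(2)(t) = 16 e^{2 t} e^{4 e^{t} - 4} + 4 e^{t} e^{4 e^{t} - 4}
M^(2)(0) = 20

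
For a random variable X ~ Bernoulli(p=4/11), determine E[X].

For X ~ Bernoulli(p=4/11), the expected value is:
E[X] = \frac{4}{11}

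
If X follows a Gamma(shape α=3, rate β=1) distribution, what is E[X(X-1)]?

E[X(X-1)] = E[X² - X] = E[X²] - E[X]
E[X] = 3
E[X²] = Var(X) + (E[X])² = 3 + (3)² = 12
E[X(X-1)] = 12 - 3 = 9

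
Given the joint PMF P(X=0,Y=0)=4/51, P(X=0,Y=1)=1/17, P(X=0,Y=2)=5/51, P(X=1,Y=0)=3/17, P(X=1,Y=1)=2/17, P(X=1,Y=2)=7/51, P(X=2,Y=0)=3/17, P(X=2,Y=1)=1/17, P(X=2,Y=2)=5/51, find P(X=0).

P(X=0) = P(X=0,Y=0) + P(X=0,Y=1) + P(X=0,Y=2)
= 4/51 + 1/17 + 5/51
= 4/17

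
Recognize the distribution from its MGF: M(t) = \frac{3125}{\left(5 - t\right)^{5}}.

The MGF M(t) = \frac{3125}{\left(5 - t\right)^{5}} is the standard form for the Gamma distribution.
Comparing with the known MGF formula identifies: Gamma(shape α=5, rate β=5)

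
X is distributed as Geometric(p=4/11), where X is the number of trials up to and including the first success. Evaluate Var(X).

For X ~ Geometric(p=4/11), where X is the number of trials up to and including the first success:
Var(X) = \frac{77}{16}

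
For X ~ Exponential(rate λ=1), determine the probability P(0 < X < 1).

P(0 < X < 1) = ∫_{0}^{1} f(x) dx
where f(x) = e^{- x}
= 1 - e^{-1}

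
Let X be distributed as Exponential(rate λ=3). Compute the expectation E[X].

For X ~ Exponential(rate λ=3), the expected value is:
E[X] = \frac{1}{3}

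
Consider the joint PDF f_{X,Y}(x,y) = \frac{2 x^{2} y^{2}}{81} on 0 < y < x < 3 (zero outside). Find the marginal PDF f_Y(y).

f_Y(y) = ∫_y^3 \frac{2 x^{2} y^{2}}{81} dx = \frac{2 y^{2} \left(27 - y^{3}\right)}{243}
for 0 < y < 3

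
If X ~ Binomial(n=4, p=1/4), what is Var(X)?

For X ~ Binomial(n=4, p=1/4):
Var(X) = \frac{3}{4}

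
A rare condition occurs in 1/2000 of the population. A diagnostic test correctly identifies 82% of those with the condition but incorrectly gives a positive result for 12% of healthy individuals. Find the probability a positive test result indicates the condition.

Let D = the rare event, + = positive/flagged.
P(D) = 1/2000
P(+|D) = 82/100 = 41/50
P(+|D') = 12/100 = 3/25
P(+) = P(+|D)P(D) + P(+|D')P(D')
     = \frac{41}{50} × \frac{1}{2000} + \frac{3}{25} × \frac{1999}{2000}
     = \frac{2407}{20000}
P(D|+) = P(+|D)P(D)/P(+) = \frac{41}{12035}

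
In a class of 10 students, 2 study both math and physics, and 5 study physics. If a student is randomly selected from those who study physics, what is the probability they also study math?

P(A ∩ B) = 2/10 = 1/5
P(B) = 5/10 = 1/2
P(A|B) = P(A ∩ B) / P(B) = (1/5) / (1/2) = 2/5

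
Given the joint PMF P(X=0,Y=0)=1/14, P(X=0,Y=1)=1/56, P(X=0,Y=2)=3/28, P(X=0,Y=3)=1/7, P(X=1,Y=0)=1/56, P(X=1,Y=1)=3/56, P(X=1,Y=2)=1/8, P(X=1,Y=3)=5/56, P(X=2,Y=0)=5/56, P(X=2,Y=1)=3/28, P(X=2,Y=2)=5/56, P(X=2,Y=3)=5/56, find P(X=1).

P(X=1) = P(X=1,Y=0) + P(X=1,Y=1) + P(X=1,Y=2) + P(X=1,Y=3)
= 1/56 + 3/56 + 1/8 + 5/56
= 2/7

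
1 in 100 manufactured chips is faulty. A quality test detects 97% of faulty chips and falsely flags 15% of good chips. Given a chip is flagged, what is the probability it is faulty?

Let D = the rare event, + = positive/flagged.
P(D) = 1/100
P(+|D) = 97/100
P(+|D') = 15/100 = 3/20
P(+) = P(+|D)P(D) + P(+|D')P(D')
     = \frac{97}{100} × \frac{1}{100} + \frac{3}{20} × \frac{99}{100}
     = \frac{791}{5000}
P(D|+) = P(+|D)P(D)/P(+) = \frac{97}{1582}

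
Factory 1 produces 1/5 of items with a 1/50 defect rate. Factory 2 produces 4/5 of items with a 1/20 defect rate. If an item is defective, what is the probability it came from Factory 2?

Using Bayes' theorem:
P(F1) = 1/5, P(D|F1) = 1/50
P(F2) = 4/5, P(D|F2) = 1/20
P(D) = P(D|F1)P(F1) + P(D|F2)P(F2)
     = \frac{11}{250}
P(F2|D) = P(D|F2)P(F2) / P(D)
= \frac{10}{11}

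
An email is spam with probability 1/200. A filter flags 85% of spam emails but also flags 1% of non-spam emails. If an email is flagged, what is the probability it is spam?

Let D = the rare event, + = positive/flagged.
P(D) = 1/200
P(+|D) = 85/100 = 17/20
P(+|D') = 1/100
P(+) = P(+|D)P(D) + P(+|D')P(D')
     = \frac{17}{20} × \frac{1}{200} + \frac{1}{100} × \frac{199}{200}
     = \frac{71}{5000}
P(D|+) = P(+|D)P(D)/P(+) = \frac{85}{284}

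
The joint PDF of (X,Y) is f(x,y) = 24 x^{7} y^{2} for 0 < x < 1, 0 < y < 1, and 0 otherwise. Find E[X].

E[X] = ∫_0^1 ∫_0^1 x × f(x,y) dy dx
= ∫_0^1 ∫_0^1 x × (24 x^{7} y^{2}) dy dx
= \frac{8}{9}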